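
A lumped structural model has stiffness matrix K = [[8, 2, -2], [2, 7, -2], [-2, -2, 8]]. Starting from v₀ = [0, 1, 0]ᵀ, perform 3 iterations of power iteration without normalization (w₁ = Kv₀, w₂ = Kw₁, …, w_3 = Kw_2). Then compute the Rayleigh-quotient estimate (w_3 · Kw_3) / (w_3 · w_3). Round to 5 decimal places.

w1 = Kv₀ = (2, 7, -2)
w2 = Kw1 = (34, 57, -34)
w3 = Kw2 = (454, 535, -454)
Kw3 = (5610, 5561, -5610)
w3·Kw3 = 454·5610 + 535·5561 + (-454)·(-5610) = 8069015; w3·w3 = 454·454 + 535·535 + (-454)·(-454) = 698457
λ ≈ 8069015/698457 = 11.55263

11.55263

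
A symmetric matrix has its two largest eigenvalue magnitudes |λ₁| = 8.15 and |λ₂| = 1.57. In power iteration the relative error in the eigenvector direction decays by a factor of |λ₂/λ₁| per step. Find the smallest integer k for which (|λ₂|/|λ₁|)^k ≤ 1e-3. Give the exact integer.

|λ₂/λ₁| = 1.57/8.15 = 0.19264
Need k ≥ ln(1e-3) / ln(0.19264) = -6.9078 / -1.6469 ≈ 4.194
Smallest integer k satisfying the bound: 5

5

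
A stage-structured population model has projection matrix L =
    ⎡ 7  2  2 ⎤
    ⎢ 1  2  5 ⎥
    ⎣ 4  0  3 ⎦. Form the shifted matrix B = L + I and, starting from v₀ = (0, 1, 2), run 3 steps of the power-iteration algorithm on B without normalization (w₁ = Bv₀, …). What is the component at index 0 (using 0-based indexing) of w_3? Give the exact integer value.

1002

B = L + I has rows (8, 2, 2); (1, 3, 5); (4, 0, 4)
w1 = Bv₀ = (8·0 + 2·1 + 2·2; 1·0 + 3·1 + 5·2; 4·0 + 0·1 + 4·2) = (6, 13, 8)
w2 = Bw1 = (8·6 + 2·13 + 2·8; 1·6 + 3·13 + 5·8; 4·6 + 0·13 + 4·8) = (90, 85, 56)
w3 = Bw2 = (1002, 625, 584)
Requested component of w3: 1002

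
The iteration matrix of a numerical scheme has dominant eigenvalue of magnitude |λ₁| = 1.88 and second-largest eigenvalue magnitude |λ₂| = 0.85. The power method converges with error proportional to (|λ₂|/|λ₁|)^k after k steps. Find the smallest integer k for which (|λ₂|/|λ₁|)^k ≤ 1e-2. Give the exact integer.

6

|λ₂/λ₁| = 0.85/1.88 = 0.45213
Need k ≥ ln(1e-2) / ln(0.45213) = -4.6052 / -0.7938 ≈ 5.801
Smallest integer k satisfying the bound: 6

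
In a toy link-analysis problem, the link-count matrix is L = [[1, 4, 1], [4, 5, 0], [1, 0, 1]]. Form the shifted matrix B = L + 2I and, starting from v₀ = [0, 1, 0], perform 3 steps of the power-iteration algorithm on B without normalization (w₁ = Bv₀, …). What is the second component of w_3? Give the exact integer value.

B = L + 2I has rows (3, 4, 1); (4, 7, 0); (1, 0, 3)
w1 = Bv₀ = (3·0 + 4·1 + 1·0; 4·0 + 7·1 + 0·0; 1·0 + 0·1 + 3·0) = (4, 7, 0)
w2 = Bw1 = (3·4 + 4·7 + 1·0; 4·4 + 7·7 + 0·0; 1·4 + 0·7 + 3·0) = (40, 65, 4)
w3 = Bw2 = (384, 615, 52)
Requested component of w3: 615

615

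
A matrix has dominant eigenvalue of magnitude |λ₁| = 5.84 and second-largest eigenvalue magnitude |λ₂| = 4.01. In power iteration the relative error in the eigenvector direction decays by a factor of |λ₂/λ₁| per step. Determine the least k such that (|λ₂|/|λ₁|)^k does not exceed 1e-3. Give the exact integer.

|λ₂/λ₁| = 4.01/5.84 = 0.68664
Need k ≥ ln(1e-3) / ln(0.68664) = -6.9078 / -0.3759 ≈ 18.375
Smallest integer k satisfying the bound: 19

19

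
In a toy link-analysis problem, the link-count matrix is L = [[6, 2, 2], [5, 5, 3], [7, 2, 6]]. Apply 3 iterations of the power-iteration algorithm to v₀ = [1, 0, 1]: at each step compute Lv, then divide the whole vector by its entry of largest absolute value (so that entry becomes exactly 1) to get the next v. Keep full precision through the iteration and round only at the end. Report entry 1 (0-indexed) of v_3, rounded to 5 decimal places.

Lv0 = (8.000000, 8.000000, 13.000000); divide by 13.000000 → v1 = (0.615385, 0.615385, 1.000000)
Lv1 = (6.923077, 9.153846, 11.538462); divide by 11.538462 → v2 = (0.600000, 0.793333, 1.000000)
Lv2 = (7.186667, 9.966667, 11.786667); divide by 11.786667 → v3 = (0.609729, 0.845588, 1.000000)
Requested entry of v3: 1495/1768 = 0.84559

0.84559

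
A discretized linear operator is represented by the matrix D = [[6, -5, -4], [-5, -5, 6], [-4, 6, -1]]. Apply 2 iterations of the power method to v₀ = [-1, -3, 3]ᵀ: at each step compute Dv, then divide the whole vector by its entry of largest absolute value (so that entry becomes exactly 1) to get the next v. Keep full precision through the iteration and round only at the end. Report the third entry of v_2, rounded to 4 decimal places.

Dv0 = (-3.00000, 38.00000, -17.00000); divide by 38.00000 → v1 = (-0.07895, 1.00000, -0.44737)
Dv1 = (-3.68421, -7.28947, 6.76316); divide by -7.28947 → v2 = (0.50542, 1.00000, -0.92780)
Requested entry of v2: 257/-277 = -0.9278

-0.9278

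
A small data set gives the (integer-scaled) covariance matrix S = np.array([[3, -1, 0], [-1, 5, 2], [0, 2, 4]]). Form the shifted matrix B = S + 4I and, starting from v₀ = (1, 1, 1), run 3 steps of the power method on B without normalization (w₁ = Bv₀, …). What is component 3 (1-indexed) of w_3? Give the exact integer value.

B = S + 4I has rows (7, -1, 0); (-1, 9, 2); (0, 2, 8)
w1 = Bv₀ = (6, 10, 10)
w2 = Bw1 = (32, 104, 100)
w3 = Bw2 = (120, 1104, 1008)
Requested component of w3: 1008

1008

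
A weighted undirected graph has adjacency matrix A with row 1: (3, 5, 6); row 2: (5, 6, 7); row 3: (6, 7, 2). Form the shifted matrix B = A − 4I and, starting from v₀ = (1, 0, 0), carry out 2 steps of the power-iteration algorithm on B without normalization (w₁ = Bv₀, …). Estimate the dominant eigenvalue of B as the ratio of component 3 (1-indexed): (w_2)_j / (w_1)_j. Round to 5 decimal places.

μ ≈ 2.83333

B = A − 4I has rows (-1, 5, 6); (5, 2, 7); (6, 7, -2)
w1 = Bv₀ = ((-1)·1 + 5·0 + 6·0; 5·1 + 2·0 + 7·0; 6·1 + 7·0 + (-2)·0) = (-1, 5, 6)
w2 = Bw1 = ((-1)·(-1) + 5·5 + 6·6; 5·(-1) + 2·5 + 7·6; 6·(-1) + 7·5 + (-2)·6) = (62, 47, 17)
Ratio: 17/6 = 2.83333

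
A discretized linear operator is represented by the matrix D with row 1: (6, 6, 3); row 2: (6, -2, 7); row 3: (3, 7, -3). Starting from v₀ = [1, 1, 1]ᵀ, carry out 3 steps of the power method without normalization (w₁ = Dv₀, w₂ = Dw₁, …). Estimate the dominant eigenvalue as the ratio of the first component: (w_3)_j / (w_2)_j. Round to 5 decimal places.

11.67797

w1 = Dv₀ = (6·1 + 6·1 + 3·1; 6·1 + (-2)·1 + 7·1; 3·1 + 7·1 + (-3)·1) = (15, 11, 7)
w2 = Dw1 = (6·15 + 6·11 + 3·7; 6·15 + (-2)·11 + 7·7; 3·15 + 7·11 + (-3)·7) = (177, 117, 101)
w3 = Dw2 = (2067, 1535, 1047)
Ratio at component: 2067 / 177 = 11.67797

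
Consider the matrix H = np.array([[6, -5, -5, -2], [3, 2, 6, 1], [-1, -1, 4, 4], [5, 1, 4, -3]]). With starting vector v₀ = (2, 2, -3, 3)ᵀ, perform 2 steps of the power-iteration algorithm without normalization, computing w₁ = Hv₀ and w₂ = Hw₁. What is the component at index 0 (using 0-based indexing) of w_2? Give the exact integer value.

w1 = Hv₀ = (6·2 + (-5)·2 + (-5)·(-3) + (-2)·3; 3·2 + 2·2 + 6·(-3) + 1·3; (-1)·2 + (-1)·2 + 4·(-3) + 4·3; 5·2 + 1·2 + 4·(-3) + (-3)·3) = (11, -5, -4, -9)
w2 = Hw1 = (6·11 + (-5)·(-5) + (-5)·(-4) + (-2)·(-9); 3·11 + 2·(-5) + 6·(-4) + 1·(-9); (-1)·11 + (-1)·(-5) + 4·(-4) + 4·(-9); 5·11 + 1·(-5) + 4·(-4) + (-3)·(-9)) = (129, -10, -58, 61)
The requested component of w2 is 129.

129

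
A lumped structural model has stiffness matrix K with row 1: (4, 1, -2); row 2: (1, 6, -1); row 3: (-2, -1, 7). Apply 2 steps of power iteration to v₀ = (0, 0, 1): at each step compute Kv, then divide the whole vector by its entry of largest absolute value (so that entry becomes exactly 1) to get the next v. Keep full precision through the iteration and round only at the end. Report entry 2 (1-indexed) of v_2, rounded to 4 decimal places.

Kv0 = (-2.00000, -1.00000, 7.00000); divide by 7.00000 → v1 = (-0.28571, -0.14286, 1.00000)
Kv1 = (-3.28571, -2.14286, 7.71429); divide by 7.71429 → v2 = (-0.42593, -0.27778, 1.00000)
Requested entry of v2: -15/54 = -0.2778

-0.2778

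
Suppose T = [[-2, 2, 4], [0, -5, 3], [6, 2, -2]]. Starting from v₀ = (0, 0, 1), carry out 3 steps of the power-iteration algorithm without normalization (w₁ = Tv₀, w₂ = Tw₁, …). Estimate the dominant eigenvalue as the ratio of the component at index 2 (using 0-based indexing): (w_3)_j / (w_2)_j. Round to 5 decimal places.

λ ≈ -5.00000

w1 = Tv₀ = (4, 3, -2)
w2 = Tw1 = (-10, -21, 34)
w3 = Tw2 = (114, 207, -170)
Ratio at component: -170 / 34 = -5.00000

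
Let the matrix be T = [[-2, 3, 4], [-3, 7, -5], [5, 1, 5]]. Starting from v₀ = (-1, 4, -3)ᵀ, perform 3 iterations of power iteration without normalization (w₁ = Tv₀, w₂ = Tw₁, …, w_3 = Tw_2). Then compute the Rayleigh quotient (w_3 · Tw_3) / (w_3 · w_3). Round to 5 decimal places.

λ ≈ 5.78786

w1 = Tv₀ = ((-2)·(-1) + 3·4 + 4·(-3); (-3)·(-1) + 7·4 + (-5)·(-3); 5·(-1) + 1·4 + 5·(-3)) = (2, 46, -16)
w2 = Tw1 = ((-2)·2 + 3·46 + 4·(-16); (-3)·2 + 7·46 + (-5)·(-16); 5·2 + 1·46 + 5·(-16)) = (70, 396, -24)
w3 = Tw2 = (952, 2682, 626)
Tw3 = (8646, 12788, 10572)
w3·Tw3 = 952·8646 + 2682·12788 + 626·10572 = 49146480; w3·w3 = 952·952 + 2682·2682 + 626·626 = 8491304
λ ≈ 49146480/8491304 = 5.78786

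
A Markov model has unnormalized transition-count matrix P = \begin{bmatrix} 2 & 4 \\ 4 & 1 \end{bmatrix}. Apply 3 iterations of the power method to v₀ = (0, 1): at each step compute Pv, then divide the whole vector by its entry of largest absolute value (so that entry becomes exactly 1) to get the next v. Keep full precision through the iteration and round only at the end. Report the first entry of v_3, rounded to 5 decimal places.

1.00000

Pv0 = (4.000000, 1.000000); divide by 4.000000 → v1 = (1.000000, 0.250000)
Pv1 = (3.000000, 4.250000); divide by 4.250000 → v2 = (0.705882, 1.000000)
Pv2 = (5.411765, 3.823529); divide by 5.411765 → v3 = (1.000000, 0.706522)
Requested entry of v3: 92/92 = 1.00000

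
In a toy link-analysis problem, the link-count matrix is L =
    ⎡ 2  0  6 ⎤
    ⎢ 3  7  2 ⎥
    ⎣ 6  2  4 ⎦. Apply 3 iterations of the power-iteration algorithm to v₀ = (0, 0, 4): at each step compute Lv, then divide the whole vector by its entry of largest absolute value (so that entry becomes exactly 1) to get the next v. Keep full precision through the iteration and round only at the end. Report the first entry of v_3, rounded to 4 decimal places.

0.7846

Lv0 = (24.00000, 8.00000, 16.00000); divide by 24.00000 → v1 = (1.00000, 0.33333, 0.66667)
Lv1 = (6.00000, 6.66667, 9.33333); divide by 9.33333 → v2 = (0.64286, 0.71429, 1.00000)
Lv2 = (7.28571, 8.92857, 9.28571); divide by 9.28571 → v3 = (0.78462, 0.96154, 1.00000)
Requested entry of v3: 1632/2080 = 0.7846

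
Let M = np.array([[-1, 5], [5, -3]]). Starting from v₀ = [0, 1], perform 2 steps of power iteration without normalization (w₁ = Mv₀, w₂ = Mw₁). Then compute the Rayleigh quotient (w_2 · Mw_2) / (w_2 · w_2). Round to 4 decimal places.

w1 = Mv₀ = ((-1)·0 + 5·1; 5·0 + (-3)·1) = (5, -3)
w2 = Mw1 = ((-1)·5 + 5·(-3); 5·5 + (-3)·(-3)) = (-20, 34)
Mw2 = (190, -202)
w2·Mw2 = (-20)·190 + 34·(-202) = -10668; w2·w2 = (-20)·(-20) + 34·34 = 1556
λ ≈ -10668/1556 = -6.8560

λ ≈ -6.8560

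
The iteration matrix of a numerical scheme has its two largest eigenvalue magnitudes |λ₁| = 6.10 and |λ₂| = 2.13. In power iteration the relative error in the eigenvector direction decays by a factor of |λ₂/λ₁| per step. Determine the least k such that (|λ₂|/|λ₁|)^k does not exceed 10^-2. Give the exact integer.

|λ₂/λ₁| = 2.13/6.10 = 0.34918
Need k ≥ ln(10^-2) / ln(0.34918) = -4.6052 / -1.0522 ≈ 4.377
Smallest integer k satisfying the bound: 5

5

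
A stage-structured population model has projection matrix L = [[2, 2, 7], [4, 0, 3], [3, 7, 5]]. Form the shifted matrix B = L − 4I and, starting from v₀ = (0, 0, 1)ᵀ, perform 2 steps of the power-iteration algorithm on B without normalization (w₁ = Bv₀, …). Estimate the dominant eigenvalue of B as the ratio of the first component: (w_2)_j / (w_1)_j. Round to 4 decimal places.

-0.1429

B = L − 4I has rows (-2, 2, 7); (4, -4, 3); (3, 7, 1)
w1 = Bv₀ = ((-2)·0 + 2·0 + 7·1; 4·0 + (-4)·0 + 3·1; 3·0 + 7·0 + 1·1) = (7, 3, 1)
w2 = Bw1 = ((-2)·7 + 2·3 + 7·1; 4·7 + (-4)·3 + 3·1; 3·7 + 7·3 + 1·1) = (-1, 19, 43)
Ratio: -1/7 = -0.1429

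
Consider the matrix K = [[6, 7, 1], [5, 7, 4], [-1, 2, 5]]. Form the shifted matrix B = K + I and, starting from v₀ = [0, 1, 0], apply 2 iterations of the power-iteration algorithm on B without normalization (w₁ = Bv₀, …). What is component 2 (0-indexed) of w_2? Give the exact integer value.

B = K + I has rows (7, 7, 1); (5, 8, 4); (-1, 2, 6)
w1 = Bv₀ = (7·0 + 7·1 + 1·0; 5·0 + 8·1 + 4·0; (-1)·0 + 2·1 + 6·0) = (7, 8, 2)
w2 = Bw1 = (7·7 + 7·8 + 1·2; 5·7 + 8·8 + 4·2; (-1)·7 + 2·8 + 6·2) = (107, 107, 21)
Requested component of w2: 21

21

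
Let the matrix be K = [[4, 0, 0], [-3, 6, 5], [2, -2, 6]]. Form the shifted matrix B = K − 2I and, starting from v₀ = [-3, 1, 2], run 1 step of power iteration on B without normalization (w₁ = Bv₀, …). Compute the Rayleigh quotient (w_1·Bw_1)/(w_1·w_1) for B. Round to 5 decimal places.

B = K − 2I has rows (2, 0, 0); (-3, 4, 5); (2, -2, 4)
w1 = Bv₀ = (2·(-3) + 0·1 + 0·2; (-3)·(-3) + 4·1 + 5·2; 2·(-3) + (-2)·1 + 4·2) = (-6, 23, 0)
Bw1 = (-12, 110, -58)
w1·Bw1 = 2602; w1·w1 = 565; μ ≈ 2602/565 = 4.60531

μ ≈ 4.60531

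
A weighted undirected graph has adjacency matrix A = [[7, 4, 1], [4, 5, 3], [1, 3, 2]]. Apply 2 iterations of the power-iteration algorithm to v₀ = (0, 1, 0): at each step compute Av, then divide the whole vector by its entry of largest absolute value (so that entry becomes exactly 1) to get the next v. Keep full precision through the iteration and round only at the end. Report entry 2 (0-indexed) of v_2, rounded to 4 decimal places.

0.4902

Av0 = (4.00000, 5.00000, 3.00000); divide by 5.00000 → v1 = (0.80000, 1.00000, 0.60000)
Av1 = (10.20000, 10.00000, 5.00000); divide by 10.20000 → v2 = (1.00000, 0.98039, 0.49020)
Requested entry of v2: 25/51 = 0.4902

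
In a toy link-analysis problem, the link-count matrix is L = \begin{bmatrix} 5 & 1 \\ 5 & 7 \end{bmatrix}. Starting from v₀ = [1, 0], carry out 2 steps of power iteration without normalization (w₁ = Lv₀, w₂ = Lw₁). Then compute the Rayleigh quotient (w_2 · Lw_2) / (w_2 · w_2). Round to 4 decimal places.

9.0000

w1 = Lv₀ = (5, 5)
w2 = Lw1 = (30, 60)
Lw2 = (210, 570)
w2·Lw2 = 30·210 + 60·570 = 40500; w2·w2 = 30·30 + 60·60 = 4500
λ ≈ 40500/4500 = 9.0000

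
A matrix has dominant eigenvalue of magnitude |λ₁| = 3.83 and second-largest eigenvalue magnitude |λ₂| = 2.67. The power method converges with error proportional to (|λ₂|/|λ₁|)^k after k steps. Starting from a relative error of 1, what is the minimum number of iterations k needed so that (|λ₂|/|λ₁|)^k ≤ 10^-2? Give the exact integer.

13

|λ₂/λ₁| = 2.67/3.83 = 0.69713
Need k ≥ ln(10^-2) / ln(0.69713) = -4.6052 / -0.3608 ≈ 12.764
Smallest integer k satisfying the bound: 13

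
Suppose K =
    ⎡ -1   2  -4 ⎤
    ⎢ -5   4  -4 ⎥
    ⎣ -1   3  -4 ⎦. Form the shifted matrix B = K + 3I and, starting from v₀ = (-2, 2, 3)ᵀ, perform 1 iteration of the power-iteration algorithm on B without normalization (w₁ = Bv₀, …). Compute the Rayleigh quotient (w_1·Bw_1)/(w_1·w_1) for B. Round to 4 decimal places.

B = K + 3I has rows (2, 2, -4); (-5, 7, -4); (-1, 3, -1)
w1 = Bv₀ = (2·(-2) + 2·2 + (-4)·3; (-5)·(-2) + 7·2 + (-4)·3; (-1)·(-2) + 3·2 + (-1)·3) = (-12, 12, 5)
Bw1 = (-20, 124, 43)
w1·Bw1 = 1943; w1·w1 = 313; μ ≈ 1943/313 = 6.2077

6.2077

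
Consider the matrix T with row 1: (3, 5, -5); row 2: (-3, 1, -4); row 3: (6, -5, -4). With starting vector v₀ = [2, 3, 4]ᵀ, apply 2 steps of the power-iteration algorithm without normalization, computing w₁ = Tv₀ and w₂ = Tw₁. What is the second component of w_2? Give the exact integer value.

54

w1 = Tv₀ = (1, -19, -19)
w2 = Tw1 = (3, 54, 177)
The requested component of w2 is 54.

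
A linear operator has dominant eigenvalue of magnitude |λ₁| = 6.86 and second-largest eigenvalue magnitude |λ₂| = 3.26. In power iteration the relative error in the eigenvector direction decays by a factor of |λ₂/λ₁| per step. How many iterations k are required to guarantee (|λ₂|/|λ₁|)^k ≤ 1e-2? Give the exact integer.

7

|λ₂/λ₁| = 3.26/6.86 = 0.47522
Need k ≥ ln(1e-2) / ln(0.47522) = -4.6052 / -0.7440 ≈ 6.190
Smallest integer k satisfying the bound: 7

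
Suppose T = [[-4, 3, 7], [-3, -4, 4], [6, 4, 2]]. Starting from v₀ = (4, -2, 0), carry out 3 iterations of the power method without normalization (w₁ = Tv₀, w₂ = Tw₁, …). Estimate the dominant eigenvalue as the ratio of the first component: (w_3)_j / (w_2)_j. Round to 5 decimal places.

w1 = Tv₀ = (-22, -4, 16)
w2 = Tw1 = (188, 146, -116)
w3 = Tw2 = (-1126, -1612, 1480)
Ratio at component: -1126 / 188 = -5.98936

λ ≈ -5.98936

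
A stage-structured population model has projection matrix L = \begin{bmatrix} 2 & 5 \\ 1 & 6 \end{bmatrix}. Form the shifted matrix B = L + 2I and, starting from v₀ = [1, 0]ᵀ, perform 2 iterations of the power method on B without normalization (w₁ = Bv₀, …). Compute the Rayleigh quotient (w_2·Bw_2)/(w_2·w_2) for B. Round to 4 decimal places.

B = L + 2I has rows (4, 5); (1, 8)
w1 = Bv₀ = (4, 1)
w2 = Bw1 = (21, 12)
Bw2 = (144, 117)
w2·Bw2 = 4428; w2·w2 = 585; μ ≈ 4428/585 = 7.5692

7.5692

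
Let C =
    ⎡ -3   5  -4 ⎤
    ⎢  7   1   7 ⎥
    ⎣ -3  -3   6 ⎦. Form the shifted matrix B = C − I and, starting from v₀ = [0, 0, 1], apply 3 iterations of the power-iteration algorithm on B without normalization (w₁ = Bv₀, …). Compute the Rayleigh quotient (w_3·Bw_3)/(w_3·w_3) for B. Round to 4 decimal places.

-5.8210

B = C − I has rows (-4, 5, -4); (7, 0, 7); (-3, -3, 5)
w1 = Bv₀ = ((-4)·0 + 5·0 + (-4)·1; 7·0 + 0·0 + 7·1; (-3)·0 + (-3)·0 + 5·1) = (-4, 7, 5)
w2 = Bw1 = ((-4)·(-4) + 5·7 + (-4)·5; 7·(-4) + 0·7 + 7·5; (-3)·(-4) + (-3)·7 + 5·5) = (31, 7, 16)
w3 = Bw2 = (-153, 329, -34)
Bw3 = (2393, -1309, -698)
w3·Bw3 = -773058; w3·w3 = 132806; μ ≈ -773058/132806 = -5.8210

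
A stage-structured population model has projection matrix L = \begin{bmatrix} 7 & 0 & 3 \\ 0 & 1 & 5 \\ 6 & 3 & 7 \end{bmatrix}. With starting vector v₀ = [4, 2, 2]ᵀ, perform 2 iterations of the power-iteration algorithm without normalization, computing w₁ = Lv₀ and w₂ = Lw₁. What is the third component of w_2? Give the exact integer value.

548

w1 = Lv₀ = (34, 12, 44)
w2 = Lw1 = (370, 232, 548)
The requested component of w2 is 548.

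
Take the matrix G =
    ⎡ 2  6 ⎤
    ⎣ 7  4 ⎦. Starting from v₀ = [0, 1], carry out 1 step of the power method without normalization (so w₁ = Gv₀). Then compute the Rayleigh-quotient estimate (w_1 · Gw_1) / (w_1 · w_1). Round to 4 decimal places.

w1 = Gv₀ = (6, 4)
Gw1 = (36, 58)
w1·Gw1 = 6·36 + 4·58 = 448; w1·w1 = 6·6 + 4·4 = 52
λ ≈ 448/52 = 8.6154

8.6154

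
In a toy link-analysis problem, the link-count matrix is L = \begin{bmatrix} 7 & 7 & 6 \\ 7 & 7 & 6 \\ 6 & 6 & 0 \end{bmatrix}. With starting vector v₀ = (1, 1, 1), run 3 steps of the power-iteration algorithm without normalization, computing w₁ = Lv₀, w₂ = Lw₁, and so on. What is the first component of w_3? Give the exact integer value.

6368

w1 = Lv₀ = (20, 20, 12)
w2 = Lw1 = (352, 352, 240)
w3 = Lw2 = (6368, 6368, 4224)
The requested component of w3 is 6368.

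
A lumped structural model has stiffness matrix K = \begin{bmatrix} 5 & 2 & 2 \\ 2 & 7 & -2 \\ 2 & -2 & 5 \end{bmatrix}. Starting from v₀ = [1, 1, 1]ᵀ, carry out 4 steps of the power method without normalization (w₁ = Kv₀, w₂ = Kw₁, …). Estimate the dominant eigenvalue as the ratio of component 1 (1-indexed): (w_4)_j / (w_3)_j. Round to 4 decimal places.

7.5068

w1 = Kv₀ = (5·1 + 2·1 + 2·1; 2·1 + 7·1 + (-2)·1; 2·1 + (-2)·1 + 5·1) = (9, 7, 5)
w2 = Kw1 = (5·9 + 2·7 + 2·5; 2·9 + 7·7 + (-2)·5; 2·9 + (-2)·7 + 5·5) = (69, 57, 29)
w3 = Kw2 = (517, 479, 169)
w4 = Kw3 = (3881, 4049, 921)
Ratio at component: 3881 / 517 = 7.5068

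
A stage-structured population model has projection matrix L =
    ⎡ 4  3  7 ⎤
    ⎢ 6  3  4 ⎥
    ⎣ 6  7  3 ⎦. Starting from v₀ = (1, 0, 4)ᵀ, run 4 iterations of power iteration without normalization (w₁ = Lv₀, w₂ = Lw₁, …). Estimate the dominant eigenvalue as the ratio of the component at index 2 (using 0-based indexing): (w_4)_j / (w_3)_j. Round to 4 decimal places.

λ ≈ 14.4162

w1 = Lv₀ = (32, 22, 18)
w2 = Lw1 = (320, 330, 400)
w3 = Lw2 = (5070, 4510, 5430)
w4 = Lw3 = (71820, 65670, 78280)
Ratio at component: 78280 / 5430 = 14.4162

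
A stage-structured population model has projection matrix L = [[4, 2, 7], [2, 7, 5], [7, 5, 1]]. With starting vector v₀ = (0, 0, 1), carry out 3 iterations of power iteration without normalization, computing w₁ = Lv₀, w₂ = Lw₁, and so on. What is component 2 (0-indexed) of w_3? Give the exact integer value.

660

w1 = Lv₀ = (4·0 + 2·0 + 7·1; 2·0 + 7·0 + 5·1; 7·0 + 5·0 + 1·1) = (7, 5, 1)
w2 = Lw1 = (4·7 + 2·5 + 7·1; 2·7 + 7·5 + 5·1; 7·7 + 5·5 + 1·1) = (45, 54, 75)
w3 = Lw2 = (813, 843, 660)
The requested component of w3 is 660.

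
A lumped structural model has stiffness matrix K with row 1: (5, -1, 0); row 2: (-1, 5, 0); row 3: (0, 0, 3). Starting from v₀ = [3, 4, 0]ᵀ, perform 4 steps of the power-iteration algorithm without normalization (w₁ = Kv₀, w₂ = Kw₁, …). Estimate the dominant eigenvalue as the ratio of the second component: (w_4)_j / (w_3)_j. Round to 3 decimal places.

λ ≈ 4.651

w1 = Kv₀ = (11, 17, 0)
w2 = Kw1 = (38, 74, 0)
w3 = Kw2 = (116, 332, 0)
w4 = Kw3 = (248, 1544, 0)
Ratio at component: 1544 / 332 = 4.651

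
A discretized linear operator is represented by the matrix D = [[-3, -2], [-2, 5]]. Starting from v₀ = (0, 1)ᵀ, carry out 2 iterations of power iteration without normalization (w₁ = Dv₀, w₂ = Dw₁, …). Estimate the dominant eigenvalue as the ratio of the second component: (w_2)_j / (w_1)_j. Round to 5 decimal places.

5.80000

w1 = Dv₀ = ((-3)·0 + (-2)·1; (-2)·0 + 5·1) = (-2, 5)
w2 = Dw1 = ((-3)·(-2) + (-2)·5; (-2)·(-2) + 5·5) = (-4, 29)
Ratio at component: 29 / 5 = 5.80000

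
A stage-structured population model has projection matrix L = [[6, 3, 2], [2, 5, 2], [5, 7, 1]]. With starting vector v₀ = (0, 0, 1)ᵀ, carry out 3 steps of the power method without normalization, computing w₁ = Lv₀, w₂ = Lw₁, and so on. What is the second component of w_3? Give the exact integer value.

170

w1 = Lv₀ = (2, 2, 1)
w2 = Lw1 = (20, 16, 25)
w3 = Lw2 = (218, 170, 237)
The requested component of w3 is 170.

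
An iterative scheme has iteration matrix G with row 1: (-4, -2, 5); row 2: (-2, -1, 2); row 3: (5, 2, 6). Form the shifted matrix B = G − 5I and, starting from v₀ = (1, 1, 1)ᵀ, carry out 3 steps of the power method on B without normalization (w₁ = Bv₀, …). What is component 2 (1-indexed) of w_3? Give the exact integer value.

-664

B = G − 5I has rows (-9, -2, 5); (-2, -6, 2); (5, 2, 1)
w1 = Bv₀ = (-6, -6, 8)
w2 = Bw1 = (106, 64, -34)
w3 = Bw2 = (-1252, -664, 624)
Requested component of w3: -664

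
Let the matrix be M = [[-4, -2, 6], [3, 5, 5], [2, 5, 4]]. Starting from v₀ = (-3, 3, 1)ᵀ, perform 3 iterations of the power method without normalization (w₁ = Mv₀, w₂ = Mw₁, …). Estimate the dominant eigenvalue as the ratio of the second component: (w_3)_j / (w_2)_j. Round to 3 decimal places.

w1 = Mv₀ = (12, 11, 13)
w2 = Mw1 = (8, 156, 131)
w3 = Mw2 = (442, 1459, 1320)
Ratio at component: 1459 / 156 = 9.353

9.353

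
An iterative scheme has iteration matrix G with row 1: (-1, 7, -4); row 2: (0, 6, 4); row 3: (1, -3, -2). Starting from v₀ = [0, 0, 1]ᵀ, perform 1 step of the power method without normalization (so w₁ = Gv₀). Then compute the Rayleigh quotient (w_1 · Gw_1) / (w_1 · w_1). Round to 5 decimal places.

-2.00000

w1 = Gv₀ = (-4, 4, -2)
Gw1 = (40, 16, -12)
w1·Gw1 = (-4)·40 + 4·16 + (-2)·(-12) = -72; w1·w1 = (-4)·(-4) + 4·4 + (-2)·(-2) = 36
λ ≈ -72/36 = -2.00000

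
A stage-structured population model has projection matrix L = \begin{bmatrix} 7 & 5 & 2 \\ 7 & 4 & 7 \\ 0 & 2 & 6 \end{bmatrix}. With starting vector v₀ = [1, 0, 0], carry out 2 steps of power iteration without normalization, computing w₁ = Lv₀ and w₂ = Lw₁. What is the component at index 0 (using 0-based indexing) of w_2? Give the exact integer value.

w1 = Lv₀ = (7·1 + 5·0 + 2·0; 7·1 + 4·0 + 7·0; 0·1 + 2·0 + 6·0) = (7, 7, 0)
w2 = Lw1 = (7·7 + 5·7 + 2·0; 7·7 + 4·7 + 7·0; 0·7 + 2·7 + 6·0) = (84, 77, 14)
The requested component of w2 is 84.

84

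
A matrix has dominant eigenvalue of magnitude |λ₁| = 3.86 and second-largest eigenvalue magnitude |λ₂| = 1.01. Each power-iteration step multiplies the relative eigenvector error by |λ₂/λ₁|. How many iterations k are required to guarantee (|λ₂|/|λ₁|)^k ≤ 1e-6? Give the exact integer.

11

|λ₂/λ₁| = 1.01/3.86 = 0.26166
Need k ≥ ln(1e-6) / ln(0.26166) = -13.8155 / -1.3407 ≈ 10.305
Smallest integer k satisfying the bound: 11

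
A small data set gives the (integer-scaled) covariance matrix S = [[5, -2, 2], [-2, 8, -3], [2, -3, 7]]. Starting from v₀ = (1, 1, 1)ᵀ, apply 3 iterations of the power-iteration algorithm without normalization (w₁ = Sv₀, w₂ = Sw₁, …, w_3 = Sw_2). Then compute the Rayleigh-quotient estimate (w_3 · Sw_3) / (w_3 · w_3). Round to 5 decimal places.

w1 = Sv₀ = (5·1 + (-2)·1 + 2·1; (-2)·1 + 8·1 + (-3)·1; 2·1 + (-3)·1 + 7·1) = (5, 3, 6)
w2 = Sw1 = (5·5 + (-2)·3 + 2·6; (-2)·5 + 8·3 + (-3)·6; 2·5 + (-3)·3 + 7·6) = (31, -4, 43)
w3 = Sw2 = (249, -223, 375)
Sw3 = (2441, -3407, 3792)
w3·Sw3 = 249·2441 + (-223)·(-3407) + 375·3792 = 2789570; w3·w3 = 249·249 + (-223)·(-223) + 375·375 = 252355
λ ≈ 2789570/252355 = 11.05415

λ ≈ 11.05415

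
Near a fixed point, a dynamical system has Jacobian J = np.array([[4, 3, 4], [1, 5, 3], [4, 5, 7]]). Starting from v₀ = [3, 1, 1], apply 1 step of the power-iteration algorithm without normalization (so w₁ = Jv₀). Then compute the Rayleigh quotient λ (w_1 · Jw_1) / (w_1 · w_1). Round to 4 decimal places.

11.9820

w1 = Jv₀ = (19, 11, 24)
Jw1 = (205, 146, 299)
w1·Jw1 = 19·205 + 11·146 + 24·299 = 12677; w1·w1 = 19·19 + 11·11 + 24·24 = 1058
λ ≈ 12677/1058 = 11.9820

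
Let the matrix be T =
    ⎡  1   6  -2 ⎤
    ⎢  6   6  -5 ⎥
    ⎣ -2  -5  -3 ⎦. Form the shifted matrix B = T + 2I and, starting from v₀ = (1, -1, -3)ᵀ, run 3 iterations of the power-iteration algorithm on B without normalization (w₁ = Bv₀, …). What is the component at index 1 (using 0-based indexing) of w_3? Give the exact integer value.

1571

B = T + 2I has rows (3, 6, -2); (6, 8, -5); (-2, -5, -1)
w1 = Bv₀ = (3·1 + 6·(-1) + (-2)·(-3); 6·1 + 8·(-1) + (-5)·(-3); (-2)·1 + (-5)·(-1) + (-1)·(-3)) = (3, 13, 6)
w2 = Bw1 = (3·3 + 6·13 + (-2)·6; 6·3 + 8·13 + (-5)·6; (-2)·3 + (-5)·13 + (-1)·6) = (75, 92, -77)
w3 = Bw2 = (931, 1571, -533)
Requested component of w3: 1571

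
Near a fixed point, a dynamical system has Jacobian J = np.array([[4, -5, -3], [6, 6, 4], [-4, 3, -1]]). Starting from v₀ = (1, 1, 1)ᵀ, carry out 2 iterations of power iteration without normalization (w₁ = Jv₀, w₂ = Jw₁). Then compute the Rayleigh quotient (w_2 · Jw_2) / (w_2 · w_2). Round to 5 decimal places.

λ ≈ 7.12953

w1 = Jv₀ = (4·1 + (-5)·1 + (-3)·1; 6·1 + 6·1 + 4·1; (-4)·1 + 3·1 + (-1)·1) = (-4, 16, -2)
w2 = Jw1 = (4·(-4) + (-5)·16 + (-3)·(-2); 6·(-4) + 6·16 + 4·(-2); (-4)·(-4) + 3·16 + (-1)·(-2)) = (-90, 64, 66)
Jw2 = (-878, 108, 486)
w2·Jw2 = (-90)·(-878) + 64·108 + 66·486 = 118008; w2·w2 = (-90)·(-90) + 64·64 + 66·66 = 16552
λ ≈ 118008/16552 = 7.12953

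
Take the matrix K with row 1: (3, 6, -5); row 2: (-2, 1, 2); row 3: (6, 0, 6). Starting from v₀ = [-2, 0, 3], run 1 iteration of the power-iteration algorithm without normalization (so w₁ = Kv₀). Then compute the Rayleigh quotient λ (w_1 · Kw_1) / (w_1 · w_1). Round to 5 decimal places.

w1 = Kv₀ = (-21, 10, 6)
Kw1 = (-33, 64, -90)
w1·Kw1 = (-21)·(-33) + 10·64 + 6·(-90) = 793; w1·w1 = (-21)·(-21) + 10·10 + 6·6 = 577
λ ≈ 793/577 = 1.37435

1.37435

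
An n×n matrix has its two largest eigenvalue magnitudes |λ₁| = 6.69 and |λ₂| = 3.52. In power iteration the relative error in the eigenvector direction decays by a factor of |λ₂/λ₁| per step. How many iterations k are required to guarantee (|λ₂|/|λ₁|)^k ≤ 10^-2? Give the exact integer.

8

|λ₂/λ₁| = 3.52/6.69 = 0.52616
Need k ≥ ln(10^-2) / ln(0.52616) = -4.6052 / -0.6422 ≈ 7.171
Smallest integer k satisfying the bound: 8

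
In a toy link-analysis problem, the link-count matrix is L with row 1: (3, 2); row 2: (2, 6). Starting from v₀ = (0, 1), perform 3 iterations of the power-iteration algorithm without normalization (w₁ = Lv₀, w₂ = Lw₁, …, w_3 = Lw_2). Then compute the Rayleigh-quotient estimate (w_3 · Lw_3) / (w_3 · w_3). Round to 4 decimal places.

λ ≈ 6.9993

w1 = Lv₀ = (2, 6)
w2 = Lw1 = (18, 40)
w3 = Lw2 = (134, 276)
Lw3 = (954, 1924)
w3·Lw3 = 134·954 + 276·1924 = 658860; w3·w3 = 134·134 + 276·276 = 94132
λ ≈ 658860/94132 = 6.9993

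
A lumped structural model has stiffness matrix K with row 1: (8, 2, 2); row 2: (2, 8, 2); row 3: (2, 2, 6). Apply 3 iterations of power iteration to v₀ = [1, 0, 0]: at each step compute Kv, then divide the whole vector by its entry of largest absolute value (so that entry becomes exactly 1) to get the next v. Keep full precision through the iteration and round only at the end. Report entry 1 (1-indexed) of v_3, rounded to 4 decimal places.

Kv0 = (8.00000, 2.00000, 2.00000); divide by 8.00000 → v1 = (1.00000, 0.25000, 0.25000)
Kv1 = (9.00000, 4.50000, 4.00000); divide by 9.00000 → v2 = (1.00000, 0.50000, 0.44444)
Kv2 = (9.88889, 6.88889, 5.66667); divide by 9.88889 → v3 = (1.00000, 0.69663, 0.57303)
Requested entry of v3: 712/712 = 1.0000

1.0000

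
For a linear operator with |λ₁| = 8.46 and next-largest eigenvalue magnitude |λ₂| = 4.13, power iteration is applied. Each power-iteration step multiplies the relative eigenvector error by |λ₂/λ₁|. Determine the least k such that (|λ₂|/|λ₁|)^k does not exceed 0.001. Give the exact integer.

|λ₂/λ₁| = 4.13/8.46 = 0.48818
Need k ≥ ln(0.001) / ln(0.48818) = -6.9078 / -0.7171 ≈ 9.633
Smallest integer k satisfying the bound: 10

10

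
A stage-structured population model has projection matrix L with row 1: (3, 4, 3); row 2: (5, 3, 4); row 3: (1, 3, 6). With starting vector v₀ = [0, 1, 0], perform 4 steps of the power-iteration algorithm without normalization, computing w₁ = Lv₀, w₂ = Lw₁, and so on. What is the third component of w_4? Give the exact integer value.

3644

w1 = Lv₀ = (3·0 + 4·1 + 3·0; 5·0 + 3·1 + 4·0; 1·0 + 3·1 + 6·0) = (4, 3, 3)
w2 = Lw1 = (3·4 + 4·3 + 3·3; 5·4 + 3·3 + 4·3; 1·4 + 3·3 + 6·3) = (33, 41, 31)
w3 = Lw2 = (356, 412, 342)
w4 = Lw3 = (3742, 4384, 3644)
The requested component of w4 is 3644.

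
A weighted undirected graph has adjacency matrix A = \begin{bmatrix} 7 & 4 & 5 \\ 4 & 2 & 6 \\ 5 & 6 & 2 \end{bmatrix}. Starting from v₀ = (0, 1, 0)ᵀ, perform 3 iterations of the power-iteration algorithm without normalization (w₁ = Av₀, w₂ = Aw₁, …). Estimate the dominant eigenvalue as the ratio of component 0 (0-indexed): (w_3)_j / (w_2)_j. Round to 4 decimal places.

w1 = Av₀ = (7·0 + 4·1 + 5·0; 4·0 + 2·1 + 6·0; 5·0 + 6·1 + 2·0) = (4, 2, 6)
w2 = Aw1 = (7·4 + 4·2 + 5·6; 4·4 + 2·2 + 6·6; 5·4 + 6·2 + 2·6) = (66, 56, 44)
w3 = Aw2 = (906, 640, 754)
Ratio at component: 906 / 66 = 13.7273

13.7273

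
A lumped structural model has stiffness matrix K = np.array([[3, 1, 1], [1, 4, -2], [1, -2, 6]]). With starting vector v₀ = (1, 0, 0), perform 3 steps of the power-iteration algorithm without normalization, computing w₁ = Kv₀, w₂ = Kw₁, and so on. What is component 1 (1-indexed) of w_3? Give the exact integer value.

w1 = Kv₀ = (3·1 + 1·0 + 1·0; 1·1 + 4·0 + (-2)·0; 1·1 + (-2)·0 + 6·0) = (3, 1, 1)
w2 = Kw1 = (3·3 + 1·1 + 1·1; 1·3 + 4·1 + (-2)·1; 1·3 + (-2)·1 + 6·1) = (11, 5, 7)
w3 = Kw2 = (45, 17, 43)
The requested component of w3 is 45.

45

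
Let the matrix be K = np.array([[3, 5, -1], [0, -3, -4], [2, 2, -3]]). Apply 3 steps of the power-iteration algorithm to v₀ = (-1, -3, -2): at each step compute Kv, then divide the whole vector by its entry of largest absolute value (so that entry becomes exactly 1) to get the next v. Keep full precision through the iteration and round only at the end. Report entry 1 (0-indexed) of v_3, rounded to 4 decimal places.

-0.9151

Kv0 = (-16.00000, 17.00000, -2.00000); divide by 17.00000 → v1 = (-0.94118, 1.00000, -0.11765)
Kv1 = (2.29412, -2.52941, 0.47059); divide by -2.52941 → v2 = (-0.90698, 1.00000, -0.18605)
Kv2 = (2.46512, -2.25581, 0.74419); divide by 2.46512 → v3 = (1.00000, -0.91509, 0.30189)
Requested entry of v3: 97/-106 = -0.9151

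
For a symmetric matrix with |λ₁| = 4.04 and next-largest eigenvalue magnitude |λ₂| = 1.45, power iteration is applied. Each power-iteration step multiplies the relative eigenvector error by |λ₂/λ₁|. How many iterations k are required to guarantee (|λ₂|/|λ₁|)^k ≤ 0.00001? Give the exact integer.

|λ₂/λ₁| = 1.45/4.04 = 0.35891
Need k ≥ ln(0.00001) / ln(0.35891) = -11.5129 / -1.0247 ≈ 11.236
Smallest integer k satisfying the bound: 12

12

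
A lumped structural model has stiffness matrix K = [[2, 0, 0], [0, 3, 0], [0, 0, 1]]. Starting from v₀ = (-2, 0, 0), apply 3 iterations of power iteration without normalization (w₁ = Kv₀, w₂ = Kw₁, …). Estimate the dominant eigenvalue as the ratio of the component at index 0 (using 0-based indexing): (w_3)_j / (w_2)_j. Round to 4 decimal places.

2.0000

w1 = Kv₀ = (2·(-2) + 0·0 + 0·0; 0·(-2) + 3·0 + 0·0; 0·(-2) + 0·0 + 1·0) = (-4, 0, 0)
w2 = Kw1 = (2·(-4) + 0·0 + 0·0; 0·(-4) + 3·0 + 0·0; 0·(-4) + 0·0 + 1·0) = (-8, 0, 0)
w3 = Kw2 = (-16, 0, 0)
Ratio at component: -16 / -8 = 2.0000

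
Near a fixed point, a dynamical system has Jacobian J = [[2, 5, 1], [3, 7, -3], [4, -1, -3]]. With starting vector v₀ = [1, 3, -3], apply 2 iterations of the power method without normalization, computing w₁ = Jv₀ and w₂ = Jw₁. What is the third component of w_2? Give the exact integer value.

-7

w1 = Jv₀ = (2·1 + 5·3 + 1·(-3); 3·1 + 7·3 + (-3)·(-3); 4·1 + (-1)·3 + (-3)·(-3)) = (14, 33, 10)
w2 = Jw1 = (2·14 + 5·33 + 1·10; 3·14 + 7·33 + (-3)·10; 4·14 + (-1)·33 + (-3)·10) = (203, 243, -7)
The requested component of w2 is -7.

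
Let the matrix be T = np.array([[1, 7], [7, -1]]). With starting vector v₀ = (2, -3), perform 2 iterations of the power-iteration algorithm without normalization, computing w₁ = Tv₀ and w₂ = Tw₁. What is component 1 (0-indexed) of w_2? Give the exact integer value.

w1 = Tv₀ = (-19, 17)
w2 = Tw1 = (100, -150)
The requested component of w2 is -150.

-150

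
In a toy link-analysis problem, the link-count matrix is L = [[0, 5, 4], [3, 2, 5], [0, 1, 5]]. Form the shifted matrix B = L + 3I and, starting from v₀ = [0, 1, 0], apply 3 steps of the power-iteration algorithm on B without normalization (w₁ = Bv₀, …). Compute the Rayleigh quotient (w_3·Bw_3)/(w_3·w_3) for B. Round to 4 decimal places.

9.7171

B = L + 3I has rows (3, 5, 4); (3, 5, 5); (0, 1, 8)
w1 = Bv₀ = (5, 5, 1)
w2 = Bw1 = (44, 45, 13)
w3 = Bw2 = (409, 422, 149)
Bw3 = (3933, 4082, 1614)
w3·Bw3 = 3571687; w3·w3 = 367566; μ ≈ 3571687/367566 = 9.7171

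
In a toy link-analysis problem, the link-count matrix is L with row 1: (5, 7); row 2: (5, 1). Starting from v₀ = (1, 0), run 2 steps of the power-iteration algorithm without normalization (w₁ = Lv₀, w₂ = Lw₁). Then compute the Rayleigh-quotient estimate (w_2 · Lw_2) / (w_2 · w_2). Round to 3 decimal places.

9.000

w1 = Lv₀ = (5, 5)
w2 = Lw1 = (60, 30)
Lw2 = (510, 330)
w2·Lw2 = 60·510 + 30·330 = 40500; w2·w2 = 60·60 + 30·30 = 4500
λ ≈ 40500/4500 = 9.000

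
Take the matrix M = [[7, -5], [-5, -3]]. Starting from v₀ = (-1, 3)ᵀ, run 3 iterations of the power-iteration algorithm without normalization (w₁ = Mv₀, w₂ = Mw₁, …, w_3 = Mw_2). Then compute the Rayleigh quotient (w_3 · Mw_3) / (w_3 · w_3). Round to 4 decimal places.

w1 = Mv₀ = (-22, -4)
w2 = Mw1 = (-134, 122)
w3 = Mw2 = (-1548, 304)
Mw3 = (-12356, 6828)
w3·Mw3 = (-1548)·(-12356) + 304·6828 = 21202800; w3·w3 = (-1548)·(-1548) + 304·304 = 2488720
λ ≈ 21202800/2488720 = 8.5196

λ ≈ 8.5196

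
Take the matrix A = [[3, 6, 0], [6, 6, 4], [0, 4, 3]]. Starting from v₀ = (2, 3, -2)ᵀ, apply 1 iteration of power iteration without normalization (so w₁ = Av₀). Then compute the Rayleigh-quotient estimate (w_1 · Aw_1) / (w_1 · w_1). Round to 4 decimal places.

w1 = Av₀ = (3·2 + 6·3 + 0·(-2); 6·2 + 6·3 + 4·(-2); 0·2 + 4·3 + 3·(-2)) = (24, 22, 6)
Aw1 = (204, 300, 106)
w1·Aw1 = 24·204 + 22·300 + 6·106 = 12132; w1·w1 = 24·24 + 22·22 + 6·6 = 1096
λ ≈ 12132/1096 = 11.0693

11.0693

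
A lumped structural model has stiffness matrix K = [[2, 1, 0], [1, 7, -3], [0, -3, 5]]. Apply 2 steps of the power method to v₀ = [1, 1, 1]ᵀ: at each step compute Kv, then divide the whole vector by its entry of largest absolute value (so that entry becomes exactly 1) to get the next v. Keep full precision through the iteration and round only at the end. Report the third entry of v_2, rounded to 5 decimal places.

-0.15625

Kv0 = (3.000000, 5.000000, 2.000000); divide by 5.000000 → v1 = (0.600000, 1.000000, 0.400000)
Kv1 = (2.200000, 6.400000, -1.000000); divide by 6.400000 → v2 = (0.343750, 1.000000, -0.156250)
Requested entry of v2: -5/32 = -0.15625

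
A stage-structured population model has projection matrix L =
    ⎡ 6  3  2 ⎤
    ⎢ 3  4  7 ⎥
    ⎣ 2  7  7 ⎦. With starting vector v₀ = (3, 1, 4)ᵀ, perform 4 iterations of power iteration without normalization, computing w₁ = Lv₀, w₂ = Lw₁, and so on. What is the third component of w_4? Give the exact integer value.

126931

w1 = Lv₀ = (6·3 + 3·1 + 2·4; 3·3 + 4·1 + 7·4; 2·3 + 7·1 + 7·4) = (29, 41, 41)
w2 = Lw1 = (6·29 + 3·41 + 2·41; 3·29 + 4·41 + 7·41; 2·29 + 7·41 + 7·41) = (379, 538, 632)
w3 = Lw2 = (5152, 7713, 8948)
w4 = Lw3 = (71947, 108944, 126931)
The requested component of w4 is 126931.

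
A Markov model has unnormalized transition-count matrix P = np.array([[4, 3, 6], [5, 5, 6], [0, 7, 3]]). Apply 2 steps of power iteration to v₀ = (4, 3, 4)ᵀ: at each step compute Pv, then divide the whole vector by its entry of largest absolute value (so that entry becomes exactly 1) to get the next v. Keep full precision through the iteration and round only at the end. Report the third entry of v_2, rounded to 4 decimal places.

Pv0 = (49.00000, 59.00000, 33.00000); divide by 59.00000 → v1 = (0.83051, 1.00000, 0.55932)
Pv1 = (9.67797, 12.50847, 8.67797); divide by 12.50847 → v2 = (0.77371, 1.00000, 0.69377)
Requested entry of v2: 512/738 = 0.6938

0.6938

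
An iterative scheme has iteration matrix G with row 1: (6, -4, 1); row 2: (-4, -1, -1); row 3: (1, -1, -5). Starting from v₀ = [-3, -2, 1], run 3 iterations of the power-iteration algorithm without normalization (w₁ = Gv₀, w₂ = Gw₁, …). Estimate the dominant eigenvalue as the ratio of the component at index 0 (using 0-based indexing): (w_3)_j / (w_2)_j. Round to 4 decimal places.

6.9643

w1 = Gv₀ = (6·(-3) + (-4)·(-2) + 1·1; (-4)·(-3) + (-1)·(-2) + (-1)·1; 1·(-3) + (-1)·(-2) + (-5)·1) = (-9, 13, -6)
w2 = Gw1 = (6·(-9) + (-4)·13 + 1·(-6); (-4)·(-9) + (-1)·13 + (-1)·(-6); 1·(-9) + (-1)·13 + (-5)·(-6)) = (-112, 29, 8)
w3 = Gw2 = (-780, 411, -181)
Ratio at component: -780 / -112 = 6.9643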